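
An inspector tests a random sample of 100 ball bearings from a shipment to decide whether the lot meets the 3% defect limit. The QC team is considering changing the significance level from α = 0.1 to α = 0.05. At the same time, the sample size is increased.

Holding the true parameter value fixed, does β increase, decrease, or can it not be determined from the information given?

Cannot be determined from the information given.

The first change alone would make β increase; the second alone would make β decrease. Which effect dominates depends on the magnitudes, which are not given.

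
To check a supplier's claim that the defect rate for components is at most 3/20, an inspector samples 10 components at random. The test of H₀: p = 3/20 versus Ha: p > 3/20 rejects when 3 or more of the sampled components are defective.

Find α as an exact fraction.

460297010259/2560000000000

Under H₀, K ~ Binomial(10, 3/20); the Type I error rate is P(K ≥ 3).
Via the complement, α = 1 − Σ_{j=0}^{2} C(10,j)(3/20)^j(17/20)^{10-j} = 460297010259/2560000000000.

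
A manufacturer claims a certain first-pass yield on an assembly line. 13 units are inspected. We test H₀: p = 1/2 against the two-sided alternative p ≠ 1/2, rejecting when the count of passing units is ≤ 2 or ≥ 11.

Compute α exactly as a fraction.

The significance level is the null-hypothesis probability of the rejection region {≤2} ∪ {≥11}.
By symmetry, α = 2·P(S ≤ 2) = 2·(1 + 13 + 78)/8192 = 184/8192 = 23/1024.

23/1024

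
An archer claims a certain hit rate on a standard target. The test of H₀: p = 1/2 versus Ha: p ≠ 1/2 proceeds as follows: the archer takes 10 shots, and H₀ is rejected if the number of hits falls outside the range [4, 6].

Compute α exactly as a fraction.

The significance level is the null-hypothesis probability of the rejection region {≤3} ∪ {≥7}.
Each tail has probability (1 + 10 + 45 + 120)/1024; doubling gives α = 352/1024 = 11/32.

11/32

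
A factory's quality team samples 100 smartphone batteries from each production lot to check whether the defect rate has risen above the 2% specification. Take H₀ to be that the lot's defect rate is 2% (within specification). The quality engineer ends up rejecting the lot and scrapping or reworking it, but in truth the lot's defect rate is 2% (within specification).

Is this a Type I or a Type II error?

Type I error

'Rejecting the lot and scrapping or reworking it' corresponds to rejecting H₀.
H₀ was rejected but H₀ is true — a Type I error (false positive).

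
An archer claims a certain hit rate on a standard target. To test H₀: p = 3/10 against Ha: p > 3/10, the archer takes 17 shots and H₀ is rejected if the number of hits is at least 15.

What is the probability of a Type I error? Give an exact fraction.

α = P(reject H₀ | H₀ true) = P(X ≥ 15 | p = 3/10), with X ~ Binomial(17, 3/10).
Summing C(17,j)(3/10)^j(7/10)^{17−j} for j = 15,…,17 gives 10087281621/10000000000000000.

10087281621/10000000000000000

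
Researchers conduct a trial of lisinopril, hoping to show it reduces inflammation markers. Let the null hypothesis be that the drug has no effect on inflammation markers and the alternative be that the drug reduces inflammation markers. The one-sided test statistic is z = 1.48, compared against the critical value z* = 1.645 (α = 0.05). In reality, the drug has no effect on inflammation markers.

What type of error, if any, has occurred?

Neither — the decision is correct.

Since z = 1.48 ≤ z* = 1.645, H₀ is not rejected.
H₀ is true (actually the drug has no effect on inflammation markers).
The decision matches the true state — no error.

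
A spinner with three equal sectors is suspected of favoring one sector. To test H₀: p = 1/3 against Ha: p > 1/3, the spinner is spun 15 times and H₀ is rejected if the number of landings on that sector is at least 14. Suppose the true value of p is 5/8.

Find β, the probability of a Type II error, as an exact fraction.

A Type II error is failing to reject when Ha holds: with p = 5/8, β = P(S ≤ 13).
Adding the binomial probabilities P(S=0)+…+P(S=13) at p = 5/8 gives 17439598153791/17592186044416.

17439598153791/17592186044416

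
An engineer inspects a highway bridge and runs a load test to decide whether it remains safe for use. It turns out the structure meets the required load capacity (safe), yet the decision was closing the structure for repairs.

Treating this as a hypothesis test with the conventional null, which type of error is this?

The null hypothesis here is that the structure meets the required load capacity (safe).
'Closing the structure for repairs' corresponds to rejecting H₀.
H₀ was rejected but H₀ is true — a Type I error (false positive).

Type I error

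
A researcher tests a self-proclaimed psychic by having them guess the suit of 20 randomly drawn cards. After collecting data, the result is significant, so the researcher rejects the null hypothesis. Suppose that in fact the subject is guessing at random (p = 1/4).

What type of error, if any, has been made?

The conventional null hypothesis here is that the subject is guessing at random (p = 1/4).
H₀ was rejected, but H₀ is actually true.
Rejecting a true null hypothesis is a Type I error (false positive).

Type I error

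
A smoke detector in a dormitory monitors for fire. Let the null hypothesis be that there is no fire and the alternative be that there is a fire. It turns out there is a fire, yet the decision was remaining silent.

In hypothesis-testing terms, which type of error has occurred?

Type II error

'Remaining silent' corresponds to failing to reject H₀.
H₀ was not rejected but H₀ is false — a Type II error (false negative).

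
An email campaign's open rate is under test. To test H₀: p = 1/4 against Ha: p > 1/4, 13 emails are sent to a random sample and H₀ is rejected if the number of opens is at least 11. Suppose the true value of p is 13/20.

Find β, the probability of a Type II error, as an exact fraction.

36323681060626281/40960000000000000

β = P(fail to reject H₀ | Ha true) = P(K ≤ 10 | p = 13/20), K ~ Binomial(13, 13/20).
Summing C(13,j)·(13/20)^j·(7/20)^{13-j} for j = 0..10 gives 36323681060626281/40960000000000000.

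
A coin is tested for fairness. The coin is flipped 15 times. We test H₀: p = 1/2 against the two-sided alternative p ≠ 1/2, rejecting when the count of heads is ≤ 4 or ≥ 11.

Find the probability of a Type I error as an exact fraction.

1941/16384

α = P(K ≤ 4 or K ≥ 11 | p = 1/2), K ~ Binomial(15, 1/2).
By symmetry, α = 2·P(K ≤ 4) = 2·(1 + 15 + 105 + 455 + 1365)/32768 = 3882/32768 = 1941/16384.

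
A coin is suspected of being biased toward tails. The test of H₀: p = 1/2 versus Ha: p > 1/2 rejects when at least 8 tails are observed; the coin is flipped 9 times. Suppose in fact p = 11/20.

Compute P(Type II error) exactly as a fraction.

123069745737/128000000000

Under the alternative p = 11/20, S ~ Binomial(9, 11/20); β is the probability the test does not reject, P(S < 8).
Equivalently, β = 1 − P(S ≥ 8) = 123069745737/128000000000.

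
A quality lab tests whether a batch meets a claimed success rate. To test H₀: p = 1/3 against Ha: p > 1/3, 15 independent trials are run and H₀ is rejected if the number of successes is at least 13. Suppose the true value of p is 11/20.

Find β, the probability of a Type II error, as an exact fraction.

β = P(fail to reject H₀ | Ha true) = P(S ≤ 12 | p = 11/20), S ~ Binomial(15, 11/20).
Equivalently, β = 1 − P(S ≥ 13) = 32418940857512713659/32768000000000000000.

32418940857512713659/32768000000000000000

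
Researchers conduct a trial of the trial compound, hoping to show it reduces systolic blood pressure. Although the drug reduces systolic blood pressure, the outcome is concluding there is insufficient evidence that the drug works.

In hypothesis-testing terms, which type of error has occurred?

The null hypothesis here is that the drug has no effect on systolic blood pressure.
'Concluding there is insufficient evidence that the drug works' corresponds to failing to reject H₀.
H₀ was not rejected but H₀ is false — a Type II error (false negative).

Type II error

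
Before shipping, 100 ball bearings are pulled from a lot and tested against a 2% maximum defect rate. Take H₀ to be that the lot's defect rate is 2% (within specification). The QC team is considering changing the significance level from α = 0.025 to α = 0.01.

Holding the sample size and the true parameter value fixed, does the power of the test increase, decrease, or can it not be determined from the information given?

It decreases.

Lowering α raises the bar for rejection; under Ha, the test now fails to reject on outcomes it previously would have rejected.
Since power = 1 − β and β increases, power decreases.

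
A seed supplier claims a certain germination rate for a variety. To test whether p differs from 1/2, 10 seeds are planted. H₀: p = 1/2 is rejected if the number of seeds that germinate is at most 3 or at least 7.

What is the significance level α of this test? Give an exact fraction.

α = P(K ≤ 3 or K ≥ 7 | p = 1/2), K ~ Binomial(10, 1/2).
Each tail has probability (1 + 10 + 45 + 120)/1024; doubling gives α = 352/1024 = 11/32.

11/32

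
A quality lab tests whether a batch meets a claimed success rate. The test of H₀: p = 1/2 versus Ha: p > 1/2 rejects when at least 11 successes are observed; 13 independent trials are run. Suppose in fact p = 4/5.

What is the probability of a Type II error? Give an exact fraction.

608334741/1220703125

Under the alternative p = 4/5, S ~ Binomial(13, 4/5); β is the probability the test does not reject, P(S < 11).
Equivalently, β = 1 − P(S ≥ 11) = 608334741/1220703125.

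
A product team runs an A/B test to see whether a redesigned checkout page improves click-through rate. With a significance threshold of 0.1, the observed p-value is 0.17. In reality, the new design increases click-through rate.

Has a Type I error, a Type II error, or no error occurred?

Type II error

The conventional null hypothesis is that the new design has no effect on click-through rate.
Since p = 0.17 ≥ α = 0.1, H₀ is not rejected.
H₀ is false (actually the new design increases click-through rate).
Failing to reject a false H₀ is a Type II error.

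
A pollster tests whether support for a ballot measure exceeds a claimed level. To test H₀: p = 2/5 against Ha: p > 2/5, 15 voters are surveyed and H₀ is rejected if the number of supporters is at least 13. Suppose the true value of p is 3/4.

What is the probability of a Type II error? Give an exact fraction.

β = P(fail to reject H₀ | Ha true) = P(Y ≤ 12 | p = 3/4), Y ~ Binomial(15, 3/4).
Summing C(15,j)·(3/4)^j·(1/4)^{15-j} for j = 0..12 gives 820244467/1073741824.

820244467/1073741824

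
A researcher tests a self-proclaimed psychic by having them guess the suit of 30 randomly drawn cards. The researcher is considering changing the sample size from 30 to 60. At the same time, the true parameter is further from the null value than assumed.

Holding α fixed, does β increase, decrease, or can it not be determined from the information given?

More data shrinks sampling variability; the test statistic under Ha concentrates further from the null value, making rejection more likely. The further the true parameter sits from the null value, the more of the Ha sampling distribution falls in the rejection region. Both changes push β in the same direction.

It decreases.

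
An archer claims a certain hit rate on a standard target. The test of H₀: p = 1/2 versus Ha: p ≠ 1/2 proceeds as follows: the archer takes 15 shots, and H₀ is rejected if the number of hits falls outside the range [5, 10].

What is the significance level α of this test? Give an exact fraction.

1941/16384

Under H₀, K ~ Binomial(15, 1/2); α is the probability of landing in either tail, P(K ≤ 4) + P(K ≥ 11).
The two tails are symmetric, so α = 2·(1 + 15 + 105 + 455 + 1365)/2^15 = 3882/32768 = 1941/16384.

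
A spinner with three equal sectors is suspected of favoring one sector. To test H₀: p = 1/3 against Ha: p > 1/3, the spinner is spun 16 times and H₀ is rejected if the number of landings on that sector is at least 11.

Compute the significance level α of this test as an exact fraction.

19321/4782969

Under H₀, K ~ Binomial(16, 1/3), and α = P(K ≥ 11).
Summing C(16,j)(1/3)^j(2/3)^{16−j} for j = 11,…,16 gives 19321/4782969.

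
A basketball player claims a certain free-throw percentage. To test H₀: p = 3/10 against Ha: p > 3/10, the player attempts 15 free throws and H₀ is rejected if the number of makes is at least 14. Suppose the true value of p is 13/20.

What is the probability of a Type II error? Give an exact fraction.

A Type II error is failing to reject when Ha holds: with p = 13/20, β = P(K ≤ 13).
Summing C(15,j)·(13/20)^j·(7/20)^{15-j} for j = 0..13 gives 16151694793243741949/16384000000000000000.

16151694793243741949/16384000000000000000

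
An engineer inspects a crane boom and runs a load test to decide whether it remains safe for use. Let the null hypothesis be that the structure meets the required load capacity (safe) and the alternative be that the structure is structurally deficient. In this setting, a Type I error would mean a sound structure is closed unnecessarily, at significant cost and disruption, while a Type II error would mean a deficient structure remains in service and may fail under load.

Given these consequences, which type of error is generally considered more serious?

Type II error

The Type II consequence (a deficient structure remains in service and may fail under load) is more severe than the Type I consequence (a sound structure is closed unnecessarily, at significant cost and disruption).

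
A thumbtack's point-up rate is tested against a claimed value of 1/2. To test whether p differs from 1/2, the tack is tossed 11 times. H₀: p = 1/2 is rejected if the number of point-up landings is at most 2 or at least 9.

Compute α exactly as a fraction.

α = P(Y ≤ 2 or Y ≥ 9 | p = 1/2), Y ~ Binomial(11, 1/2).
Each tail has probability (1 + 11 + 55)/2048; doubling gives α = 134/2048 = 67/1024.

67/1024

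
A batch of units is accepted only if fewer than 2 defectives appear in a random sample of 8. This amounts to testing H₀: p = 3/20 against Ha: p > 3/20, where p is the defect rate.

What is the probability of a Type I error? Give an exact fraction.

8776114407/25600000000

α = P(reject H₀ | H₀ true) = P(K ≥ 2 | p = 3/20), K ~ Binomial(8, 3/20).
Via the complement, α = 1 − Σ_{j=0}^{1} C(8,j)(3/20)^j(17/20)^{8-j} = 8776114407/25600000000.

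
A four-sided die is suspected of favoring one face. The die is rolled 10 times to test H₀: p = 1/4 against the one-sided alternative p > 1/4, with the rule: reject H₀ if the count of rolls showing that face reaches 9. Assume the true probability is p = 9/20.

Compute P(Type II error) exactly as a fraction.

10193896961809/10240000000000

Under the alternative p = 9/20, K ~ Binomial(10, 9/20); β is the probability the test does not reject, P(K < 9).
Equivalently, β = 1 − P(K ≥ 9) = 10193896961809/10240000000000.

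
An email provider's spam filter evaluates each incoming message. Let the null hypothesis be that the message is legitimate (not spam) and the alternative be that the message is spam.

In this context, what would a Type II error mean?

A Type II error would mean concluding that the message is legitimate (not spam) (or at least failing to establish that the message is spam) when in fact the message is spam.

A Type II error is failing to reject H₀ when H₀ is false.
Here that means delivering the message to the inbox when actually the message is spam.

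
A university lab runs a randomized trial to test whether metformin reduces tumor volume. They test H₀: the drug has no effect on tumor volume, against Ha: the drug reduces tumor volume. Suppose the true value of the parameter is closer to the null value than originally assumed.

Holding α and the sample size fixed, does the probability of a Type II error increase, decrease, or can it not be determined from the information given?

It increases.

A smaller departure from H₀ means the test statistic under Ha is distributed closer to where it would be under H₀; rejection becomes less likely.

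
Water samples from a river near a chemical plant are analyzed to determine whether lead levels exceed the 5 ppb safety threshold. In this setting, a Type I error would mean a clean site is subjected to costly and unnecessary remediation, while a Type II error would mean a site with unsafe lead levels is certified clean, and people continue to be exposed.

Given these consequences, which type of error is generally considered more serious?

Type II error

The Type II consequence (a site with unsafe lead levels is certified clean, and people continue to be exposed) is more severe than the Type I consequence (a clean site is subjected to costly and unnecessary remediation).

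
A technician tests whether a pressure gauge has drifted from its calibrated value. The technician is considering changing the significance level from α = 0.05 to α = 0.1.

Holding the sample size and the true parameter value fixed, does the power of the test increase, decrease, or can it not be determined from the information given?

It increases.

With a larger α the critical value moves toward the center, so more of the Ha sampling distribution lies in the rejection region.
Since power = 1 − β and β decreases, power increases.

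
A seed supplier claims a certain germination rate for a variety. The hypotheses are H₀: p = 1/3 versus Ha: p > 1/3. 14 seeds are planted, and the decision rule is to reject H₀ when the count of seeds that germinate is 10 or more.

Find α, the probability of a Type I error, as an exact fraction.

The Type I error probability is α = P(S ≥ 10) computed under H₀, where S ~ Binomial(14, 1/3).
Adding the binomial terms for j = 10 through 14 with p = 1/3 yields 19321/4782969.

19321/4782969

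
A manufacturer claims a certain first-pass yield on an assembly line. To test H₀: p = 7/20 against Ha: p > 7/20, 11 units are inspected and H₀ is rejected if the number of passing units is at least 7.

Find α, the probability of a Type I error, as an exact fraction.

The Type I error probability is α = P(K ≥ 7) computed under H₀, where K ~ Binomial(11, 7/20).
P(K ≥ 7) = Σ_{j=7}^{11} C(11,j)·(7/20)^j·(13/20)^{11-j} = 1026922708651/20480000000000.

1026922708651/20480000000000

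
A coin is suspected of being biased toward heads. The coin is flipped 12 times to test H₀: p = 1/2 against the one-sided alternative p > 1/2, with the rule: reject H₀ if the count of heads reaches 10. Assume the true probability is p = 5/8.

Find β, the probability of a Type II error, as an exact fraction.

60916742361/68719476736

Under the alternative p = 5/8, Y ~ Binomial(12, 5/8); β is the probability the test does not reject, P(Y < 10).
Summing C(12,j)·(5/8)^j·(3/8)^{12-j} for j = 0..9 gives 60916742361/68719476736.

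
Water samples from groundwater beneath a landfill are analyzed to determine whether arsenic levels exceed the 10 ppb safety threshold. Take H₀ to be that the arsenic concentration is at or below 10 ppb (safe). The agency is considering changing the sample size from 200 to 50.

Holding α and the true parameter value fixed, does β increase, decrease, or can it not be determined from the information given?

With less data the test statistic is noisier; under Ha, more outcomes land inside the acceptance region.

It increases.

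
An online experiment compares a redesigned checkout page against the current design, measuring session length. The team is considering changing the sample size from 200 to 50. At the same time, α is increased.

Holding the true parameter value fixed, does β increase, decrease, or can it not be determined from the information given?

Cannot be determined from the information given.

The first change alone would make β increase; the second alone would make β decrease. Which effect dominates depends on the magnitudes, which are not given.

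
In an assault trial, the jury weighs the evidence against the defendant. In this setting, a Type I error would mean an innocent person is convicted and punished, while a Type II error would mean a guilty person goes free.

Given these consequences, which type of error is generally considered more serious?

Type I error

The Type I consequence (an innocent person is convicted and punished) is more severe than the Type II consequence (a guilty person goes free).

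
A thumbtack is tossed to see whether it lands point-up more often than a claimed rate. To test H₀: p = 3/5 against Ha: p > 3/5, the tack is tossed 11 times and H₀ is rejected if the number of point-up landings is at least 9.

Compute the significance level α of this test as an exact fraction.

α = P(reject H₀ | H₀ true) = P(Y ≥ 9 | p = 3/5), with Y ~ Binomial(11, 3/5).
Summing C(11,j)(3/5)^j(2/5)^{11−j} for j = 9,…,11 gives 1161297/9765625.

1161297/9765625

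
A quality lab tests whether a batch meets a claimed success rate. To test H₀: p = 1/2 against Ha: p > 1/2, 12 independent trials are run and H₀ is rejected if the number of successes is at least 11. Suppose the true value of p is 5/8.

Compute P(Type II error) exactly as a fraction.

66717523611/68719476736

β = P(fail to reject H₀ | Ha true) = P(X ≤ 10 | p = 5/8), X ~ Binomial(12, 5/8).
Adding the binomial probabilities P(X=0)+…+P(X=10) at p = 5/8 gives 66717523611/68719476736.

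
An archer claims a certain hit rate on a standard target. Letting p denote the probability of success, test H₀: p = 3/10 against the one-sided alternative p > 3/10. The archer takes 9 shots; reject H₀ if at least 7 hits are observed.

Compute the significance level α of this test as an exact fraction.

2145447/500000000

α = P(reject H₀ | H₀ true) = P(K ≥ 7 | p = 3/10), with K ~ Binomial(9, 3/10).
P(K ≥ 7) = Σ_{j=7}^{9} C(9,j)·(3/10)^j·(7/10)^{9-j} = 2145447/500000000.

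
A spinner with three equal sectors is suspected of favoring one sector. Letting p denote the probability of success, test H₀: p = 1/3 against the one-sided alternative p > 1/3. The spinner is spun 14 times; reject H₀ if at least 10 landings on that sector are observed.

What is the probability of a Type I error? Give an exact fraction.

19321/4782969

Under H₀, Y ~ Binomial(14, 1/3), and α = P(Y ≥ 10).
Adding the binomial terms for j = 10 through 14 with p = 1/3 yields 19321/4782969.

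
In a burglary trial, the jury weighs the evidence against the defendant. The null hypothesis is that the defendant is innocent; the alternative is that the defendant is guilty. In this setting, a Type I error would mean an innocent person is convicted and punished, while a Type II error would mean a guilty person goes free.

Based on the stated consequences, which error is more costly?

The Type I consequence (an innocent person is convicted and punished) is more severe than the Type II consequence (a guilty person goes free).

Type I error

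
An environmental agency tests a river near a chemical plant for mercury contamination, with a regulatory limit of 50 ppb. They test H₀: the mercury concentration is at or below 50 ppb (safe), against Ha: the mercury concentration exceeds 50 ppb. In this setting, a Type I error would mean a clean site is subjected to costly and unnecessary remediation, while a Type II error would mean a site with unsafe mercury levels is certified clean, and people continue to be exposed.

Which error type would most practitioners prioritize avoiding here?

The Type II consequence (a site with unsafe mercury levels is certified clean, and people continue to be exposed) is more severe than the Type I consequence (a clean site is subjected to costly and unnecessary remediation).

Type II error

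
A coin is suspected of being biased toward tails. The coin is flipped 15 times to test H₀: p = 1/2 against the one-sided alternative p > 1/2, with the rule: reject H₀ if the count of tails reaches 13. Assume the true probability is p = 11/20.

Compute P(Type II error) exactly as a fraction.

A Type II error is failing to reject when Ha holds: with p = 11/20, β = P(X ≤ 12).
Adding the binomial probabilities P(X=0)+…+P(X=12) at p = 11/20 gives 32418940857512713659/32768000000000000000.

32418940857512713659/32768000000000000000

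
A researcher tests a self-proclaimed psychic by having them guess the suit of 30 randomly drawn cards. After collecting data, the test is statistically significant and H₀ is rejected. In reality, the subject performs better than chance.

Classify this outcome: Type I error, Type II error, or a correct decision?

The conventional null hypothesis here is that the subject is guessing at random (p = 1/4).
The test rejected a false H₀ — the decision matches the true state.

No error — this is a correct decision.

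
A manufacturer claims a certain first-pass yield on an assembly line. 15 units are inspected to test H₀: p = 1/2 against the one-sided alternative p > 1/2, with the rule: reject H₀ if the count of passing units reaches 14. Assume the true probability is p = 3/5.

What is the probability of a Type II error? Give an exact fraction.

30359740148/30517578125

β = P(fail to reject H₀ | Ha true) = P(S ≤ 13 | p = 3/5), S ~ Binomial(15, 3/5).
Adding the binomial probabilities P(S=0)+…+P(S=13) at p = 3/5 gives 30359740148/30517578125.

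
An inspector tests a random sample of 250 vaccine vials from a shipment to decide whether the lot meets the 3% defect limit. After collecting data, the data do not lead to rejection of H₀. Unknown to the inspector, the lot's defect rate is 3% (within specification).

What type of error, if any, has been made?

No error — this is a correct decision.

The conventional null hypothesis here is that the lot's defect rate is 3% (within specification).
The test retained a true H₀ — the decision matches the true state.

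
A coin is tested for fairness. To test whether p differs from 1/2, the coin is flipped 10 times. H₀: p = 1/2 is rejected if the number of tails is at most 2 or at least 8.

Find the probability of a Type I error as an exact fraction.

The significance level is the null-hypothesis probability of the rejection region {≤2} ∪ {≥8}.
The two tails are symmetric, so α = 2·(1 + 10 + 45)/2^10 = 112/1024 = 7/64.

7/64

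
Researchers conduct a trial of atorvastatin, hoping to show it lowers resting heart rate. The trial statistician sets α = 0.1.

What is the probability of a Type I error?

0.1

The significance level α is, by definition, the probability of a Type I error — P(reject H₀ | H₀ true).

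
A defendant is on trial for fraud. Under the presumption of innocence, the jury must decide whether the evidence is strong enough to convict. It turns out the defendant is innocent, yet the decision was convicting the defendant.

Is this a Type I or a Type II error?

The null hypothesis here is that the defendant is innocent.
'Convicting the defendant' corresponds to rejecting H₀.
H₀ was rejected but H₀ is true — a Type I error (false positive).

Type I error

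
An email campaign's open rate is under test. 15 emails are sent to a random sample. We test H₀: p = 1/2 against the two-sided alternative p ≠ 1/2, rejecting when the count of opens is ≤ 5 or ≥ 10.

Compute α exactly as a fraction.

309/1024

The significance level is the null-hypothesis probability of the rejection region {≤5} ∪ {≥10}.
The two tails are symmetric, so α = 2·(1 + 15 + 105 + 455 + 1365 + 3003)/2^15 = 9888/32768 = 309/1024.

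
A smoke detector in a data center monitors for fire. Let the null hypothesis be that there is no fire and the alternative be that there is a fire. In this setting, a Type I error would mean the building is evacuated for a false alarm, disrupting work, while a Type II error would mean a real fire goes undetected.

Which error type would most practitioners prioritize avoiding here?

The Type II consequence (a real fire goes undetected) is more severe than the Type I consequence (the building is evacuated for a false alarm, disrupting work).

Type II error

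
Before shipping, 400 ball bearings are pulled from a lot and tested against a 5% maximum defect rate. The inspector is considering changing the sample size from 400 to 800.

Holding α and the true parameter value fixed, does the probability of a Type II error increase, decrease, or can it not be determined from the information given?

Increasing n separates the H₀ and Ha sampling distributions, so under Ha fewer outcomes land in the acceptance region.

It decreases.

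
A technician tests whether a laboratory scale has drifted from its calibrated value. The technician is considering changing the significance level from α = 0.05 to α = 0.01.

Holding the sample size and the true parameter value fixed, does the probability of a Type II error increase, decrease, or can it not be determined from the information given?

A smaller α moves the rejection region further into the tail. With the alternative true, more outcomes now fall outside the rejection region, so failing to reject becomes more likely.

It increases.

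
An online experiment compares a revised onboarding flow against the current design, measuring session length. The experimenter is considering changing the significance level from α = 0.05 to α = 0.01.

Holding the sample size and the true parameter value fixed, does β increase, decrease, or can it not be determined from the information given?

It increases.

A smaller α moves the rejection region further into the tail. With the alternative true, more outcomes now fall outside the rejection region, so failing to reject becomes more likely.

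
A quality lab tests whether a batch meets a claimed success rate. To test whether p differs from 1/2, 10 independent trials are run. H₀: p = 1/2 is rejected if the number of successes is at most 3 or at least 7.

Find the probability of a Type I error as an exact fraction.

11/32

The significance level is the null-hypothesis probability of the rejection region {≤3} ∪ {≥7}.
Each tail has probability (1 + 10 + 45 + 120)/1024; doubling gives α = 352/1024 = 11/32.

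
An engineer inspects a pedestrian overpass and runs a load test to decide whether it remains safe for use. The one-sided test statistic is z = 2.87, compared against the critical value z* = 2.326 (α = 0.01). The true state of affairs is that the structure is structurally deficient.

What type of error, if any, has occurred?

No error — this is a correct decision.

The conventional null hypothesis is that the structure meets the required load capacity (safe).
Since z = 2.87 > z* = 2.326, H₀ is rejected.
H₀ is false (actually the structure is structurally deficient).
The decision matches the true state — no error.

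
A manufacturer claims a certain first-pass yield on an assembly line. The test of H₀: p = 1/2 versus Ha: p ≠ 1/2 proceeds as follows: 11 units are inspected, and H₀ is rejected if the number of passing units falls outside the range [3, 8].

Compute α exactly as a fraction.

Under H₀, X ~ Binomial(11, 1/2); α is the probability of landing in either tail, P(X ≤ 2) + P(X ≥ 9).
The two tails are symmetric, so α = 2·(1 + 11 + 55)/2^11 = 134/2048 = 67/1024.

67/1024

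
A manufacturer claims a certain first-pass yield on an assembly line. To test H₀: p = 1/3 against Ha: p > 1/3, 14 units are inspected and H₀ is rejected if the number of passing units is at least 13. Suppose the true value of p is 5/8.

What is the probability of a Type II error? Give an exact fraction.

4340673464229/4398046511104

β = P(fail to reject H₀ | Ha true) = P(S ≤ 12 | p = 5/8), S ~ Binomial(14, 5/8).
Adding the binomial probabilities P(S=0)+…+P(S=12) at p = 5/8 gives 4340673464229/4398046511104.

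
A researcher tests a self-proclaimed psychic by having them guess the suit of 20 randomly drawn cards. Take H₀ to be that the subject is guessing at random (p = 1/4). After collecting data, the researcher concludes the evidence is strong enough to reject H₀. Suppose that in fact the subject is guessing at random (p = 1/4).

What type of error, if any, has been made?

H₀ was rejected, but H₀ is actually true.
Rejecting a true null hypothesis is a Type I error (false positive).

Type I error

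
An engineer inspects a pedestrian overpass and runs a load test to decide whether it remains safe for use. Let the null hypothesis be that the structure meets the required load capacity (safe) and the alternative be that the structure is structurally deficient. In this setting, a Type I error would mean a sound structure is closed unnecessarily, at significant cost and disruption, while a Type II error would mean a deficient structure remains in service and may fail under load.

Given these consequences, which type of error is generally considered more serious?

The Type II consequence (a deficient structure remains in service and may fail under load) is more severe than the Type I consequence (a sound structure is closed unnecessarily, at significant cost and disruption).

Type II error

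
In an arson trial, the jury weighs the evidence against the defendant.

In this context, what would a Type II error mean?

A Type II error would mean concluding that the defendant is innocent (or at least failing to establish that the defendant is guilty) when in fact the defendant is guilty.

With the conventional null hypothesis that the defendant is innocent:
A Type II error is failing to reject H₀ when H₀ is false.
Here that means acquitting the defendant when actually the defendant is guilty.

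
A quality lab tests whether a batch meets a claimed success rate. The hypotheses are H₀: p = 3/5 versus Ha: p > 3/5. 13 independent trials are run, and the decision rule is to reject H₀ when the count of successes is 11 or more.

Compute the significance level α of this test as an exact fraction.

70681653/1220703125

The Type I error probability is α = P(X ≥ 11) computed under H₀, where X ~ Binomial(13, 3/5).
P(X ≥ 11) = Σ_{j=11}^{13} C(13,j)·(3/5)^j·(2/5)^{13-j} = 70681653/1220703125.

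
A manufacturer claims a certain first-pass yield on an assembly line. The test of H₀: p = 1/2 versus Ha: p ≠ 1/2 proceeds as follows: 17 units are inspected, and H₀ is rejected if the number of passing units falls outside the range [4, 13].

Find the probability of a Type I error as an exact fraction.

417/32768

Under H₀, S ~ Binomial(17, 1/2); α is the probability of landing in either tail, P(S ≤ 3) + P(S ≥ 14).
By symmetry, α = 2·P(S ≤ 3) = 2·(1 + 17 + 136 + 680)/131072 = 1668/131072 = 417/32768.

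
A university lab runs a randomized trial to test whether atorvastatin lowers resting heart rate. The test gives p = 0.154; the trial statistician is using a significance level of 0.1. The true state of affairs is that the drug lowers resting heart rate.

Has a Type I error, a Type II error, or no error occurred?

The conventional null hypothesis is that the drug has no effect on resting heart rate.
Since p = 0.154 ≥ α = 0.1, H₀ is not rejected.
H₀ is false (actually the drug lowers resting heart rate).
Failing to reject a false H₀ is a Type II error.

Type II error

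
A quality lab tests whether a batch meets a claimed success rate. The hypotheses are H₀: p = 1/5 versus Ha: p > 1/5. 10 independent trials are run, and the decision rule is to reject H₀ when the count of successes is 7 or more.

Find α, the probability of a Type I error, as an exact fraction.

8441/9765625

The Type I error probability is α = P(Y ≥ 7) computed under H₀, where Y ~ Binomial(10, 1/5).
Summing C(10,j)(1/5)^j(4/5)^{10−j} for j = 7,…,10 gives 8441/9765625.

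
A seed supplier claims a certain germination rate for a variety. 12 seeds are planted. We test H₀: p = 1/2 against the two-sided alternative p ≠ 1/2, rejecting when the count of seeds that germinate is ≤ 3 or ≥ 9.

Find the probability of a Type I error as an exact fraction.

299/2048

α = P(K ≤ 3 or K ≥ 9 | p = 1/2), K ~ Binomial(12, 1/2).
The two tails are symmetric, so α = 2·(1 + 12 + 66 + 220)/2^12 = 598/4096 = 299/2048.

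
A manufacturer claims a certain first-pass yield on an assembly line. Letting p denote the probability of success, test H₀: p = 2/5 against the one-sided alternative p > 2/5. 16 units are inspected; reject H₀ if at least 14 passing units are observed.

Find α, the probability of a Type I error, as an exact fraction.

3866624/30517578125

Under H₀, K ~ Binomial(16, 2/5), and α = P(K ≥ 14).
Summing C(16,j)(2/5)^j(3/5)^{16−j} for j = 14,…,16 gives 3866624/30517578125.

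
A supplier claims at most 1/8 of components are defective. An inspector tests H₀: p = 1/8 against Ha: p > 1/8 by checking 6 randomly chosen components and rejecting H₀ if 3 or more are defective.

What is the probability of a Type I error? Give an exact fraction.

α = P(reject H₀ | H₀ true) = P(Y ≥ 3 | p = 1/8), Y ~ Binomial(6, 1/8).
Computing the lower-tail complement: 1 − 127253/131072 = 3819/131072.

3819/131072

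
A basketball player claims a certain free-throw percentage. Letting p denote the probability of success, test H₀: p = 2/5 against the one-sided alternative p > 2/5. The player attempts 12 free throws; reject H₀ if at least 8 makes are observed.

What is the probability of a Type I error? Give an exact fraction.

2798336/48828125

The Type I error probability is α = P(X ≥ 8) computed under H₀, where X ~ Binomial(12, 2/5).
Summing C(12,j)(2/5)^j(3/5)^{12−j} for j = 8,…,12 gives 2798336/48828125.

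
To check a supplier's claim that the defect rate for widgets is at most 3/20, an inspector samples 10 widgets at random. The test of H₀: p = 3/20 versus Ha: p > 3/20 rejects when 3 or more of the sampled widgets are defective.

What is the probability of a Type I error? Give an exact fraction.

460297010259/2560000000000

Under H₀, S ~ Binomial(10, 3/20); the Type I error rate is P(S ≥ 3).
Computing the lower-tail complement: 1 − 2099702989741/2560000000000 = 460297010259/2560000000000.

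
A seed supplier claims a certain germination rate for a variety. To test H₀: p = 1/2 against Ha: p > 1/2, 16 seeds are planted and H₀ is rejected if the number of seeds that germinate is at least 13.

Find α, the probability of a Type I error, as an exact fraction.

α = P(reject H₀ | H₀ true) = P(X ≥ 13 | p = 1/2), with X ~ Binomial(16, 1/2).
That's C(16,13) + C(16,14) + C(16,15) + C(16,16) over 2^16, i.e. (560 + 120 + 16 + 1)/65536 = 697/65536.

697/65536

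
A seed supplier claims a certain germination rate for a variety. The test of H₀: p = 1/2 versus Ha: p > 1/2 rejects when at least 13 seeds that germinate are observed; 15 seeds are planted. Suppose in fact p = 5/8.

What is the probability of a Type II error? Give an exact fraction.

β = P(fail to reject H₀ | Ha true) = P(K ≤ 12 | p = 5/8), K ~ Binomial(15, 5/8).
Summing C(15,j)·(5/8)^j·(3/8)^{15-j} for j = 0..12 gives 33725631854457/35184372088832.

33725631854457/35184372088832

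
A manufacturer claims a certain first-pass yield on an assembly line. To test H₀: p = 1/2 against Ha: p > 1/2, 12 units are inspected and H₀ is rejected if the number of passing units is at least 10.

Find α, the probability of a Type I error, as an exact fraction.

α = P(reject H₀ | H₀ true) = P(K ≥ 10 | p = 1/2), with K ~ Binomial(12, 1/2).
Summing the upper tail: (66 + 12 + 1) / 2^12 = 79/4096.

79/4096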